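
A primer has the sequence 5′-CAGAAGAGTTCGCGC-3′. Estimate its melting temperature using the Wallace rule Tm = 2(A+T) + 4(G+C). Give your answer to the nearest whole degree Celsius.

48°C

Base counts: A=4, T=2, G=5, C=4 (length 15).
Tm = 2·(4+2) + 4·(5+4) = 2·6 + 4·9 = 12 + 36 = 48°C.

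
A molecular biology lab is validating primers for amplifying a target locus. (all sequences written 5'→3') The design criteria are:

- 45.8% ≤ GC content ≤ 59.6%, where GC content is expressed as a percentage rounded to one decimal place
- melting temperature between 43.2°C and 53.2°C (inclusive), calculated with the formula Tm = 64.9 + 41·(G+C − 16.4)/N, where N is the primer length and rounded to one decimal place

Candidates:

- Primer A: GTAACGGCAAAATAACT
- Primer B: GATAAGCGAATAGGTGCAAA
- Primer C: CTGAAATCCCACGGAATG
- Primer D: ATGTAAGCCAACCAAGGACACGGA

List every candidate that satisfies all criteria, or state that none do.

Primer C only.

Primer A (17 nt, A=8 T=3 G=3 C=3): GC 6/17 = 35.3%, outside 45.8–59.6% ✗; Tm = 64.9 + 41·(6 − 16.4)/17 = 39.8°C, outside 43.2–53.2°C ✗ — fails.
Primer B (20 nt, A=9 T=3 G=6 C=2): GC 8/20 = 40.0%, outside 45.8–59.6% ✗; Tm = 64.9 + 41·(8 − 16.4)/20 = 47.7°C ✓ — fails.
Primer C (18 nt, A=6 T=3 G=4 C=5): GC 9/18 = 50.0% ✓; Tm = 64.9 + 41·(9 − 16.4)/18 = 48.0°C ✓ — passes.
Primer D (24 nt, A=10 T=2 G=6 C=6): GC 12/24 = 50.0% ✓; Tm = 64.9 + 41·(12 − 16.4)/24 = 57.4°C, outside 43.2–53.2°C ✗ — fails.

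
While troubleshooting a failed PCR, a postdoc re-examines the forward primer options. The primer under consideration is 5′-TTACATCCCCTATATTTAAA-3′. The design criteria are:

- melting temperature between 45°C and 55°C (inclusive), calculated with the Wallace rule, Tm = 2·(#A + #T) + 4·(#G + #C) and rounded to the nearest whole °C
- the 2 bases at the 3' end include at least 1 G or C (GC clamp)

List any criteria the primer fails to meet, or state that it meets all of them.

Base counts: A=7, T=8, G=0, C=5 (length 20).
Tm: Tm = 2·15 + 4·5 = 50°C ✓
GC clamp: 3' end AA has 0 G/C, need ≥1 ✗

Fails: GC clamp.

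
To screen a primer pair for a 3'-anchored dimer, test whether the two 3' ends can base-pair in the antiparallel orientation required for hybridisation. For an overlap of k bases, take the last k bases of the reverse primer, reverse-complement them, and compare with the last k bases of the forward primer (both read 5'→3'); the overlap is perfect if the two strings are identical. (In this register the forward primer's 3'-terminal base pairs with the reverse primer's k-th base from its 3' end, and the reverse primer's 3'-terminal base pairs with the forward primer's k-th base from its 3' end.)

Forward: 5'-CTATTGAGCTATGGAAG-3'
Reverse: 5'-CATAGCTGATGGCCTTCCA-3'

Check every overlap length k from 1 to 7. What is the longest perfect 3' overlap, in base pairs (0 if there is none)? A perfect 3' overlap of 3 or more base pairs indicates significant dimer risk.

Last 7 bases (5'→3') — forward …ATGGAAG, reverse …CCTTCCA.
Reverse complement of the reverse primer's last 7 bases: TGGAAGG; its first k bases are the reverse complement of the reverse primer's last k bases, so a perfect k-base overlap needs the forward primer's last k bases to equal them.
Comparing (forward last k vs required): k=1: G vs T ✗; k=2: AG vs TG ✗; k=3: AAG vs TGG ✗; k=4: GAAG vs TGGA ✗; k=5: GGAAG vs TGGAA ✗; k=6: TGGAAG vs TGGAAG ✓; k=7: ATGGAAG vs TGGAAGG ✗.
Only k = 6 is perfect, so the longest perfect 3' overlap is 6.

Longest perfect overlap: 6 complementary base pairs; significant dimer risk (threshold 3).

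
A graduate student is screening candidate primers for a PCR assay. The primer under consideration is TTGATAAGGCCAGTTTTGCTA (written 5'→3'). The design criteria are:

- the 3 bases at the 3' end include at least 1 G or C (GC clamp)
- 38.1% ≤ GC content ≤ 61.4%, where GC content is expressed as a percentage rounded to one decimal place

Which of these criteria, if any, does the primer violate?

Meets all criteria.

Base counts: A=5, T=8, G=5, C=3 (length 21).
GC clamp: 3' end CTA has 1 G/C ✓
GC content: GC 8/21 = 38.1% ✓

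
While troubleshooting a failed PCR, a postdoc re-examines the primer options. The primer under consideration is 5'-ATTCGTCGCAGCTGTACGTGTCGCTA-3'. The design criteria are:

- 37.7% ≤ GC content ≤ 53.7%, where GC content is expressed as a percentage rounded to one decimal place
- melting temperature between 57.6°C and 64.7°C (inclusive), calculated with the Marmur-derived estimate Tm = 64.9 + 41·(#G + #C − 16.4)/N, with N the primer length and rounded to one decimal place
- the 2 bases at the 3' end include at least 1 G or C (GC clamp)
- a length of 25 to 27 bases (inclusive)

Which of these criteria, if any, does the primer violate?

Fails: GC content, GC clamp.

Base counts: A=4, T=8, G=7, C=7 (length 26).
GC content: GC 14/26 = 53.8%, outside 37.7–53.7% ✗
Tm: Tm = 64.9 + 41·(14 − 16.4)/26 = 61.1°C ✓
GC clamp: 3' end TA has 0 G/C, need ≥1 ✗
length: length 26 ✓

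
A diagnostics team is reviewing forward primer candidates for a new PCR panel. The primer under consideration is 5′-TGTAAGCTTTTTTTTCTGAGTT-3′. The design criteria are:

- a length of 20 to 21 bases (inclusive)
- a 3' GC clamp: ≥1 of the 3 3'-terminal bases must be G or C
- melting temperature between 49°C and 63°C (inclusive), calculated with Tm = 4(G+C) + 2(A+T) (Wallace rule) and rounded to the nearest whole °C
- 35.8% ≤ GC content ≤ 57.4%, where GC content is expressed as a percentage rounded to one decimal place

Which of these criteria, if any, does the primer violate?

Fails: length, GC content.

Base counts: A=3, T=13, G=4, C=2 (length 22).
length: length 22, outside 20–21 ✗
GC clamp: 3' end GTT has 1 G/C ✓
Tm: Tm = 2·16 + 4·6 = 56°C ✓
GC content: GC 6/22 = 27.3%, outside 35.8–57.4% ✗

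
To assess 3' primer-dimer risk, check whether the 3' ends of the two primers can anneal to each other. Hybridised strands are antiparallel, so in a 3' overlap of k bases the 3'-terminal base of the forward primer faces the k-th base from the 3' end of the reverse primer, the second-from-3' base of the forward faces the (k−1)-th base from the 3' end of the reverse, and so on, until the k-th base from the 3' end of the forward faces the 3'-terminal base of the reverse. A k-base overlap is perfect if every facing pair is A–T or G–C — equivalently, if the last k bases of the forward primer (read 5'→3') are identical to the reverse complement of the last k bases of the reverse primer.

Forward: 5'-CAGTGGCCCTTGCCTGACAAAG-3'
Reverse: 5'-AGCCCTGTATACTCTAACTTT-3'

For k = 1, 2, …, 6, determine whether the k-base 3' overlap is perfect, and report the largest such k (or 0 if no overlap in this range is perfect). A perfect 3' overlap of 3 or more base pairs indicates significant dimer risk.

Last 6 bases (5'→3') — forward …ACAAAG, reverse …AACTTT.
Reverse complement of the reverse primer's last 6 bases: AAAGTT; its first k bases are the reverse complement of the reverse primer's last k bases, so a perfect k-base overlap needs the forward primer's last k bases to equal them.
Comparing (forward last k vs required): k=1: G vs A ✗; k=2: AG vs AA ✗; k=3: AAG vs AAA ✗; k=4: AAAG vs AAAG ✓; k=5: CAAAG vs AAAGT ✗; k=6: ACAAAG vs AAAGTT ✗.
Only k = 4 is perfect, so the longest perfect 3' overlap is 4.

Longest perfect overlap: 4 complementary base pairs; significant dimer risk (threshold 3).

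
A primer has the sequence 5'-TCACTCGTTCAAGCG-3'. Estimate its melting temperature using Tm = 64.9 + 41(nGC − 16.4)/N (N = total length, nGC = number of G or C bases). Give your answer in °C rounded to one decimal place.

41.9°C

Base counts: A=3, T=4, G=3, C=5; G+C = 8, N = 15.
Tm = 64.9 + 41·(8 − 16.4)/15 = 64.9 + -344.40/15 = 41.9°C.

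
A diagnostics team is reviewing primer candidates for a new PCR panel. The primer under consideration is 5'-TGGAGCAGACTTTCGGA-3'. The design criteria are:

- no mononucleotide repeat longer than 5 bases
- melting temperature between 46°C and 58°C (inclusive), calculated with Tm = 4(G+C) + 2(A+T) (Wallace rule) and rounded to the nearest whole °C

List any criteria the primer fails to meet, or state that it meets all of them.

Base counts: A=4, T=4, G=6, C=3 (length 17).
homopolymer run: longest run = 3 ✓
Tm: Tm = 2·8 + 4·9 = 52°C ✓

Meets all criteria.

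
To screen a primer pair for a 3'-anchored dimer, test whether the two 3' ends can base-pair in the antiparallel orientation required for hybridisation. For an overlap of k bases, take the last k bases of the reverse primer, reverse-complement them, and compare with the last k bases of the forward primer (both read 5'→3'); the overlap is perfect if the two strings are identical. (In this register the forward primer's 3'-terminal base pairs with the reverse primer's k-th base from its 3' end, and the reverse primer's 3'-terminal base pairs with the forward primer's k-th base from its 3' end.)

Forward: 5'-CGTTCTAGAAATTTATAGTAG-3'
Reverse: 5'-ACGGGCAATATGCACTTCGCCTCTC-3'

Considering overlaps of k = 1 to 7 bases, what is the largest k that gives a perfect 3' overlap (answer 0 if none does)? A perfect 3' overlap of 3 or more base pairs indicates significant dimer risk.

Longest perfect overlap: 1 complementary base pair; below the dimer-risk threshold (threshold 3).

Last 7 bases (5'→3') — forward …ATAGTAG, reverse …GCCTCTC.
Reverse complement of the reverse primer's last 7 bases: GAGAGGC; its first k bases are the reverse complement of the reverse primer's last k bases, so a perfect k-base overlap needs the forward primer's last k bases to equal them.
Comparing (forward last k vs required): k=1: G vs G ✓; k=2: AG vs GA ✗; k=3: TAG vs GAG ✗; k=4: GTAG vs GAGA ✗; k=5: AGTAG vs GAGAG ✗; k=6: TAGTAG vs GAGAGG ✗; k=7: ATAGTAG vs GAGAGGC ✗.
Only k = 1 is perfect, so the longest perfect 3' overlap is 1.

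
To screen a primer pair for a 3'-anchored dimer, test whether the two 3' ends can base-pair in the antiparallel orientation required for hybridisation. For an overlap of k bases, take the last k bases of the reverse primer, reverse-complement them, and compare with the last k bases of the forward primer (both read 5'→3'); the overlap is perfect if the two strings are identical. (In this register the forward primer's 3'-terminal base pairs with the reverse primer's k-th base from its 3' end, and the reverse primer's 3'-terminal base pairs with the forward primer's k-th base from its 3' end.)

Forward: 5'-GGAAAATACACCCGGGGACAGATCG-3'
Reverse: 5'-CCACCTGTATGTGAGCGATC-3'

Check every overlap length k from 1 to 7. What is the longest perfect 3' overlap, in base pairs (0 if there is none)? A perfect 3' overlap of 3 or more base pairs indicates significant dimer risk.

Longest perfect overlap: 5 complementary base pairs; significant dimer risk (threshold 3).

Last 7 bases (5'→3') — forward …CAGATCG, reverse …AGCGATC.
Reverse complement of the reverse primer's last 7 bases: GATCGCT; its first k bases are the reverse complement of the reverse primer's last k bases, so a perfect k-base overlap needs the forward primer's last k bases to equal them.
Comparing (forward last k vs required): k=1: G vs G ✓; k=2: CG vs GA ✗; k=3: TCG vs GAT ✗; k=4: ATCG vs GATC ✗; k=5: GATCG vs GATCG ✓; k=6: AGATCG vs GATCGC ✗; k=7: CAGATCG vs GATCGCT ✗.
Perfect overlaps at k = 1, 5; the largest is 5.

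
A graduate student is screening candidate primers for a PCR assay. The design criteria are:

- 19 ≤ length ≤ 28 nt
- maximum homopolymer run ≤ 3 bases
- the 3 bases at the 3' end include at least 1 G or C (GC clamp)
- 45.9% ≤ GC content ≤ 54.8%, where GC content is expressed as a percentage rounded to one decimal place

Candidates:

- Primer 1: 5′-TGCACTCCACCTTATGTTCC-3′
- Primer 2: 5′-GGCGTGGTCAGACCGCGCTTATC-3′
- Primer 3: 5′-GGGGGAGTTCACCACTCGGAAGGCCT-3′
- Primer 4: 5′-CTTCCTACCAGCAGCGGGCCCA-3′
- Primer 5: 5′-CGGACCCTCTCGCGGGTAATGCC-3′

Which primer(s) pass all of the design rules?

Primer 1 only.

Primer 1 (20 nt, A=3 T=7 G=2 C=8): length 20 ✓; longest run = 2 ✓; 3' end TCC has 2 G/C ✓; GC 10/20 = 50.0% ✓ — passes.
Primer 2 (23 nt, A=3 T=5 G=8 C=7): length 23 ✓; longest run = 2 ✓; 3' end ATC has 1 G/C ✓; GC 15/23 = 65.2%, outside 45.9–54.8% ✗ — fails.
Primer 3 (26 nt, A=5 T=4 G=10 C=7): length 26 ✓; longest run = 5, exceeds 3 ✗; 3' end CCT has 2 G/C ✓; GC 17/26 = 65.4%, outside 45.9–54.8% ✗ — fails.
Primer 4 (22 nt, A=4 T=3 G=5 C=10): length 22 ✓; longest run = 3 ✓; 3' end CCA has 2 G/C ✓; GC 15/22 = 68.2%, outside 45.9–54.8% ✗ — fails.
Primer 5 (23 nt, A=3 T=4 G=7 C=9): length 23 ✓; longest run = 3 ✓; 3' end GCC has 3 G/C ✓; GC 16/23 = 69.6%, outside 45.9–54.8% ✗ — fails.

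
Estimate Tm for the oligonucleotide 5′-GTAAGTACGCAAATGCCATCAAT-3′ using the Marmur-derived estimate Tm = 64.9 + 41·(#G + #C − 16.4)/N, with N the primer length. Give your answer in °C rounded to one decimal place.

51.7°C

Base counts: A=9, T=5, G=4, C=5; G+C = 9, N = 23.
Tm = 64.9 + 41·(9 − 16.4)/23 = 64.9 + -303.40/23 = 51.7°C.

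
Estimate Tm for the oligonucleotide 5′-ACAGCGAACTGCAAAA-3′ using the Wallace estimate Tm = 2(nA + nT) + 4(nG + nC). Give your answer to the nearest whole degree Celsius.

Base counts: A=8, T=1, G=3, C=4 (length 16).
Tm = 2·(8+1) + 4·(3+4) = 2·9 + 4·7 = 18 + 28 = 46°C.

46°C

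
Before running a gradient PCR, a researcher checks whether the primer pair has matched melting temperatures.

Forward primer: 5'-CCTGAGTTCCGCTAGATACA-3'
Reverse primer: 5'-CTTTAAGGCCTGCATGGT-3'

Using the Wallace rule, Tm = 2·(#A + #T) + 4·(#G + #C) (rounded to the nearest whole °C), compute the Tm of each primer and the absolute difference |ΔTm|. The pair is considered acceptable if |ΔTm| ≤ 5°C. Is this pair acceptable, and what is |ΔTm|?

Forward: A=5 T=5 G=4 C=6 → Tm = 2·10 + 4·10 = 60°C.
Reverse: A=3 T=6 G=5 C=4 → Tm = 2·9 + 4·9 = 54°C.
|ΔTm| = |60 − 54| = 6°C, > 5°C.

|ΔTm| = 6°C; the pair is not acceptable.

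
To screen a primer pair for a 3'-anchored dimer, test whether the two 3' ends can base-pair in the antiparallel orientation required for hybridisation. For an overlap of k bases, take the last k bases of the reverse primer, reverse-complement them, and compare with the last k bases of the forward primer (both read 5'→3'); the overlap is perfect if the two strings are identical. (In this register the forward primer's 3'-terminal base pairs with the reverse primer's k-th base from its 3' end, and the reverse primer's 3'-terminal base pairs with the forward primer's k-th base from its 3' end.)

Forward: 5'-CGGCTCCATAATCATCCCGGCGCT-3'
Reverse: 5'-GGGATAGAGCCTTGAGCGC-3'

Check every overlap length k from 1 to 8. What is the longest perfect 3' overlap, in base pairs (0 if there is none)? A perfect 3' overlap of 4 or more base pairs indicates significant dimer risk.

Longest perfect overlap: 5 complementary base pairs; significant dimer risk (threshold 4).

Last 8 bases (5'→3') — forward …CCGGCGCT, reverse …TTGAGCGC.
Reverse complement of the reverse primer's last 8 bases: GCGCTCAA; its first k bases are the reverse complement of the reverse primer's last k bases, so a perfect k-base overlap needs the forward primer's last k bases to equal them.
Comparing (forward last k vs required): k=1: T vs G ✗; k=2: CT vs GC ✗; k=3: GCT vs GCG ✗; k=4: CGCT vs GCGC ✗; k=5: GCGCT vs GCGCT ✓; k=6: GGCGCT vs GCGCTC ✗; k=7: CGGCGCT vs GCGCTCA ✗; k=8: CCGGCGCT vs GCGCTCAA ✗.
Only k = 5 is perfect, so the longest perfect 3' overlap is 5.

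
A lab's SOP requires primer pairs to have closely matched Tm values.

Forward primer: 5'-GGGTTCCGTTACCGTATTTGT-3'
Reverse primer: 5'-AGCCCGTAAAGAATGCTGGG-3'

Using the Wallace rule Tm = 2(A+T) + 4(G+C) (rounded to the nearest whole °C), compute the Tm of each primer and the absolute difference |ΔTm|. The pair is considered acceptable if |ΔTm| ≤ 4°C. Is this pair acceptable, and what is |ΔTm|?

|ΔTm| = 0°C; the pair is acceptable.

Forward: A=2 T=9 G=6 C=4 → Tm = 2·11 + 4·10 = 62°C.
Reverse: A=6 T=3 G=7 C=4 → Tm = 2·9 + 4·11 = 62°C.
|ΔTm| = |62 − 62| = 0°C, ≤ 4°C.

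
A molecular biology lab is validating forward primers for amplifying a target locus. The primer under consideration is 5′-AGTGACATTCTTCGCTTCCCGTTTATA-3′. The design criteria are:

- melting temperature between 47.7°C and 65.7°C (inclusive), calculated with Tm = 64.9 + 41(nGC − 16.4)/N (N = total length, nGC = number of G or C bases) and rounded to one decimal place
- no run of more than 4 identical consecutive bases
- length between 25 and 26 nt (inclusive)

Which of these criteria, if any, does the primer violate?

Base counts: A=5, T=11, G=4, C=7 (length 27).
Tm: Tm = 64.9 + 41·(11 − 16.4)/27 = 56.7°C ✓
homopolymer run: longest run = 3 ✓
length: length 27, outside 25–26 ✗

Fails: length.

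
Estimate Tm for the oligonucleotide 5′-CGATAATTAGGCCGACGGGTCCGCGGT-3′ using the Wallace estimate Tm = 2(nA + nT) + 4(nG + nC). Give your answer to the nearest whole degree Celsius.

88°C

Base counts: A=5, T=5, G=10, C=7 (length 27).
Tm = 2·(5+5) + 4·(10+7) = 2·10 + 4·17 = 20 + 68 = 88°C.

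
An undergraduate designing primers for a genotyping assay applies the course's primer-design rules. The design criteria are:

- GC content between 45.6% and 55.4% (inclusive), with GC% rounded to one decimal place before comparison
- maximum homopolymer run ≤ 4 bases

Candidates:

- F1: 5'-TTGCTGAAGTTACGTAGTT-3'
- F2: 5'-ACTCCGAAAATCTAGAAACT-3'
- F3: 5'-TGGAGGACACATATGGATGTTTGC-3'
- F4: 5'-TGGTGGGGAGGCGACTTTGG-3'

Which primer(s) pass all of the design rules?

F3 only.

F1 (19 nt, A=4 T=8 G=5 C=2): GC 7/19 = 36.8%, outside 45.6–55.4% ✗; longest run = 2 ✓ — fails.
F2 (20 nt, A=9 T=4 G=2 C=5): GC 7/20 = 35.0%, outside 45.6–55.4% ✗; longest run = 4 ✓ — fails.
F3 (24 nt, A=6 T=7 G=8 C=3): GC 11/24 = 45.8% ✓; longest run = 3 ✓ — passes.
F4 (20 nt, A=2 T=5 G=11 C=2): GC 13/20 = 65.0%, outside 45.6–55.4% ✗; longest run = 4 ✓ — fails.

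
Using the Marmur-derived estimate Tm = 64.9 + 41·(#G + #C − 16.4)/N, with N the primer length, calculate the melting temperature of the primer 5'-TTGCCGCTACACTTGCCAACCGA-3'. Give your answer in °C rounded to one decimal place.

Base counts: A=5, T=5, G=4, C=9; G+C = 13, N = 23.
Tm = 64.9 + 41·(13 − 16.4)/23 = 64.9 + -139.40/23 = 58.8°C.

58.8°C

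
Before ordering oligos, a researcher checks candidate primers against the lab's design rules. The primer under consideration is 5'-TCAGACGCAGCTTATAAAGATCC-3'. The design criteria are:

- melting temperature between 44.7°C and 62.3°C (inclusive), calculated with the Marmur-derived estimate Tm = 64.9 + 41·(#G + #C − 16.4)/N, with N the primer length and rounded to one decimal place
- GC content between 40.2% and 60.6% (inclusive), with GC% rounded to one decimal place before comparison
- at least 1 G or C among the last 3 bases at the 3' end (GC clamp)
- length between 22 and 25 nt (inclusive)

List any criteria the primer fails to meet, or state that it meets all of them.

Base counts: A=8, T=5, G=4, C=6 (length 23).
Tm: Tm = 64.9 + 41·(10 − 16.4)/23 = 53.5°C ✓
GC content: GC 10/23 = 43.5% ✓
GC clamp: 3' end TCC has 2 G/C ✓
length: length 23 ✓

Meets all criteria.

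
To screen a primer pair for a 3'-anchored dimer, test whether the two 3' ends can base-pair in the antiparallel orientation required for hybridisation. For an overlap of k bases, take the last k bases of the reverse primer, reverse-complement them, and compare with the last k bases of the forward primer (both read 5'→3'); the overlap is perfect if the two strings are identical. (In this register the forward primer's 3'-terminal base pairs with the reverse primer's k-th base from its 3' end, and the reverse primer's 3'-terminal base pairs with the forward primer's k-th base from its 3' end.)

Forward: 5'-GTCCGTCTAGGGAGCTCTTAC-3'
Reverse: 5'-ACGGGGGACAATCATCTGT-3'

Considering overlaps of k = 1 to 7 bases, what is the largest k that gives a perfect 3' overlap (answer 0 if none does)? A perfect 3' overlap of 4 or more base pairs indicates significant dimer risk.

Last 7 bases (5'→3') — forward …CTCTTAC, reverse …CATCTGT.
Reverse complement of the reverse primer's last 7 bases: ACAGATG; its first k bases are the reverse complement of the reverse primer's last k bases, so a perfect k-base overlap needs the forward primer's last k bases to equal them.
Comparing (forward last k vs required): k=1: C vs A ✗; k=2: AC vs AC ✓; k=3: TAC vs ACA ✗; k=4: TTAC vs ACAG ✗; k=5: CTTAC vs ACAGA ✗; k=6: TCTTAC vs ACAGAT ✗; k=7: CTCTTAC vs ACAGATG ✗.
Only k = 2 is perfect, so the longest perfect 3' overlap is 2.

Longest perfect overlap: 2 complementary base pairs; below the dimer-risk threshold (threshold 4).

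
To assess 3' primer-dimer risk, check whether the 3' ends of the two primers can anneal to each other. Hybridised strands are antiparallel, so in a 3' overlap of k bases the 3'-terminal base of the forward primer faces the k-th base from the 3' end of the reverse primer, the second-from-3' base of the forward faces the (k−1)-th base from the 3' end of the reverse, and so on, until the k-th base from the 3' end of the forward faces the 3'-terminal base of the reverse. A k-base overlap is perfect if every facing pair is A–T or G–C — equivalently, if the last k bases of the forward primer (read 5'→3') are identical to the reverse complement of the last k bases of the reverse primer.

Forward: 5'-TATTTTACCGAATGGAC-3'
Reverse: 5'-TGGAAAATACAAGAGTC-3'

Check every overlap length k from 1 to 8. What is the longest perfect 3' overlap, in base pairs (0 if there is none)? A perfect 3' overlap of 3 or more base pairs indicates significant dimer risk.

Last 8 bases (5'→3') — forward …GAATGGAC, reverse …CAAGAGTC.
Reverse complement of the reverse primer's last 8 bases: GACTCTTG; its first k bases are the reverse complement of the reverse primer's last k bases, so a perfect k-base overlap needs the forward primer's last k bases to equal them.
Comparing (forward last k vs required): k=1: C vs G ✗; k=2: AC vs GA ✗; k=3: GAC vs GAC ✓; k=4: GGAC vs GACT ✗; k=5: TGGAC vs GACTC ✗; k=6: ATGGAC vs GACTCT ✗; k=7: AATGGAC vs GACTCTT ✗; k=8: GAATGGAC vs GACTCTTG ✗.
Only k = 3 is perfect, so the longest perfect 3' overlap is 3.

Longest perfect overlap: 3 complementary base pairs; significant dimer risk (threshold 3).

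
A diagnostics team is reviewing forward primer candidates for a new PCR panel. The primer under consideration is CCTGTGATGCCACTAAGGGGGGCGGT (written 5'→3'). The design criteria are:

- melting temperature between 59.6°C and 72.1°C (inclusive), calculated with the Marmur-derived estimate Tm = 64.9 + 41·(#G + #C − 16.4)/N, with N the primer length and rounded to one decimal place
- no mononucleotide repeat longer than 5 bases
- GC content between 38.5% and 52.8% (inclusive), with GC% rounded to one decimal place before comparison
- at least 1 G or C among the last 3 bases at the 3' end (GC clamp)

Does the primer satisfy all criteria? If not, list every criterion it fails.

Fails: homopolymer run, GC content.

Base counts: A=4, T=5, G=11, C=6 (length 26).
Tm: Tm = 64.9 + 41·(17 − 16.4)/26 = 65.8°C ✓
homopolymer run: longest run = 6, exceeds 5 ✗
GC content: GC 17/26 = 65.4%, outside 38.5–52.8% ✗
GC clamp: 3' end GGT has 2 G/C ✓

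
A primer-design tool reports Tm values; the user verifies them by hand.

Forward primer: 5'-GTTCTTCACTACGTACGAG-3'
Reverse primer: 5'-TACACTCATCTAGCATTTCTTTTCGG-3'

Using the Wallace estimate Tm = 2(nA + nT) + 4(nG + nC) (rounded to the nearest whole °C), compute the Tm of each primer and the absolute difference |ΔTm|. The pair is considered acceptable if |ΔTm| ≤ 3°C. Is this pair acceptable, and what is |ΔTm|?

Forward: A=4 T=6 G=4 C=5 → Tm = 2·10 + 4·9 = 56°C.
Reverse: A=5 T=11 G=3 C=7 → Tm = 2·16 + 4·10 = 72°C.
|ΔTm| = |56 − 72| = 16°C, > 3°C.

|ΔTm| = 16°C; the pair is not acceptable.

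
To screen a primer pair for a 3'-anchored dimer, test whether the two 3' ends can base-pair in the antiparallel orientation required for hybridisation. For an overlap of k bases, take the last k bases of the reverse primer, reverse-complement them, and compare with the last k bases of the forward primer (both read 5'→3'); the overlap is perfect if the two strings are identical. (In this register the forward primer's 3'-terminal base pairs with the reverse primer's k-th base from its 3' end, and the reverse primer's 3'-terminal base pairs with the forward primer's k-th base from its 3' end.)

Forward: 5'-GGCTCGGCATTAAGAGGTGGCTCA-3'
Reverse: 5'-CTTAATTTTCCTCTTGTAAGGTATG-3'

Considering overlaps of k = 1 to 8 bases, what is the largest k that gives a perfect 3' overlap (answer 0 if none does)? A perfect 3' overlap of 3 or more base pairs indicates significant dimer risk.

Longest perfect overlap: 2 complementary base pairs; below the dimer-risk threshold (threshold 3).

Last 8 bases (5'→3') — forward …GTGGCTCA, reverse …AAGGTATG.
Reverse complement of the reverse primer's last 8 bases: CATACCTT; its first k bases are the reverse complement of the reverse primer's last k bases, so a perfect k-base overlap needs the forward primer's last k bases to equal them.
Comparing (forward last k vs required): k=1: A vs C ✗; k=2: CA vs CA ✓; k=3: TCA vs CAT ✗; k=4: CTCA vs CATA ✗; k=5: GCTCA vs CATAC ✗; k=6: GGCTCA vs CATACC ✗; k=7: TGGCTCA vs CATACCT ✗; k=8: GTGGCTCA vs CATACCTT ✗.
Only k = 2 is perfect, so the longest perfect 3' overlap is 2.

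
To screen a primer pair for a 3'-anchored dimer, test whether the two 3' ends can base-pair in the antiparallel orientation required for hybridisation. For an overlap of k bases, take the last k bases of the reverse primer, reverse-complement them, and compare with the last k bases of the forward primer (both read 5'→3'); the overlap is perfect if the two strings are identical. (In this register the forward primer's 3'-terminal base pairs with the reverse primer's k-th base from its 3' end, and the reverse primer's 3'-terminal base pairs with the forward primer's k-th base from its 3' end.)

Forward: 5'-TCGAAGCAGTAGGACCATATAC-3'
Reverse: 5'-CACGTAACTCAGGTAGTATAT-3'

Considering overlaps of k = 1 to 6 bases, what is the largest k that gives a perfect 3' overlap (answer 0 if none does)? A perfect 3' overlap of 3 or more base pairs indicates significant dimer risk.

Last 6 bases (5'→3') — forward …ATATAC, reverse …GTATAT.
Reverse complement of the reverse primer's last 6 bases: ATATAC; its first k bases are the reverse complement of the reverse primer's last k bases, so a perfect k-base overlap needs the forward primer's last k bases to equal them.
Comparing (forward last k vs required): k=1: C vs A ✗; k=2: AC vs AT ✗; k=3: TAC vs ATA ✗; k=4: ATAC vs ATAT ✗; k=5: TATAC vs ATATA ✗; k=6: ATATAC vs ATATAC ✓.
Only k = 6 is perfect, so the longest perfect 3' overlap is 6.

Longest perfect overlap: 6 complementary base pairs; significant dimer risk (threshold 3).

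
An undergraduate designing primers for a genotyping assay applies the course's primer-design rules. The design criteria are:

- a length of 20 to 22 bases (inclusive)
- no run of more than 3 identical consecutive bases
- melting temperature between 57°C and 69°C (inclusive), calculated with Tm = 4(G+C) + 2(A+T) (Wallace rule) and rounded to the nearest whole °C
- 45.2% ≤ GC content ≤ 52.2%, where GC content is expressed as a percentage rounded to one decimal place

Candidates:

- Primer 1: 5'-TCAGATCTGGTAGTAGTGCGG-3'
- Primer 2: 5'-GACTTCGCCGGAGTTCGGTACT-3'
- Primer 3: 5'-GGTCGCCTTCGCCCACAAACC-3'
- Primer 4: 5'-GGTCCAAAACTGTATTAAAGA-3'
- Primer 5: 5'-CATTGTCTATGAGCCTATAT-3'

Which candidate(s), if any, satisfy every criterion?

Primer 1 (21 nt, A=4 T=6 G=8 C=3): length 21 ✓; longest run = 2 ✓; Tm = 2·10 + 4·11 = 64°C ✓; GC 11/21 = 52.4%, outside 45.2–52.2% ✗ — fails.
Primer 2 (22 nt, A=3 T=6 G=7 C=6): length 22 ✓; longest run = 2 ✓; Tm = 2·9 + 4·13 = 70°C, outside 57–69°C ✗; GC 13/22 = 59.1%, outside 45.2–52.2% ✗ — fails.
Primer 3 (21 nt, A=4 T=3 G=4 C=10): length 21 ✓; longest run = 3 ✓; Tm = 2·7 + 4·14 = 70°C, outside 57–69°C ✗; GC 14/21 = 66.7%, outside 45.2–52.2% ✗ — fails.
Primer 4 (21 nt, A=9 T=5 G=4 C=3): length 21 ✓; longest run = 4, exceeds 3 ✗; Tm = 2·14 + 4·7 = 56°C, outside 57–69°C ✗; GC 7/21 = 33.3%, outside 45.2–52.2% ✗ — fails.
Primer 5 (20 nt, A=5 T=8 G=3 C=4): length 20 ✓; longest run = 2 ✓; Tm = 2·13 + 4·7 = 54°C, outside 57–69°C ✗; GC 7/20 = 35.0%, outside 45.2–52.2% ✗ — fails.

None of the candidates satisfy all criteria.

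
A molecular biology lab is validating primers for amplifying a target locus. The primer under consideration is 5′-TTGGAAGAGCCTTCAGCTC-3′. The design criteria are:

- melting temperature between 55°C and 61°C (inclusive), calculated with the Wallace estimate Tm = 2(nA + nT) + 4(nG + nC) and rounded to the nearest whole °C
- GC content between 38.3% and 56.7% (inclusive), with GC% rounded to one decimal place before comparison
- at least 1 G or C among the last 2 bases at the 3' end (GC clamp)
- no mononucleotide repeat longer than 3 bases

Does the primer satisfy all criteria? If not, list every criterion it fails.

Meets all criteria.

Base counts: A=4, T=5, G=5, C=5 (length 19).
Tm: Tm = 2·9 + 4·10 = 58°C ✓
GC content: GC 10/19 = 52.6% ✓
GC clamp: 3' end TC has 1 G/C ✓
homopolymer run: longest run = 2 ✓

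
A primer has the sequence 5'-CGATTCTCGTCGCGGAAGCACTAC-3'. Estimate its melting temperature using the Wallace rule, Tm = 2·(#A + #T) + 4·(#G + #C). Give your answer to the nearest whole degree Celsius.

76°C

Base counts: A=5, T=5, G=6, C=8 (length 24).
Tm = 2·(5+5) + 4·(6+8) = 2·10 + 4·14 = 20 + 56 = 76°C.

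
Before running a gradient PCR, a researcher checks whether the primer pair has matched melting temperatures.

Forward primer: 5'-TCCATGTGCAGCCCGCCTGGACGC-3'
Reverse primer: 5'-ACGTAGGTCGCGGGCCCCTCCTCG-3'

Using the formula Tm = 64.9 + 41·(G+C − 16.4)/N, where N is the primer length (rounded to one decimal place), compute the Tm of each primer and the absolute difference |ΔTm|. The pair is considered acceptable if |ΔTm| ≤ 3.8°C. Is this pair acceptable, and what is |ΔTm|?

|ΔTm| = 1.7°C; the pair is acceptable.

Forward: G+C = 17, N = 24 → Tm = 64.9 + 41·(17 − 16.4)/24 = 65.9°C.
Reverse: G+C = 18, N = 24 → Tm = 64.9 + 41·(18 − 16.4)/24 = 67.6°C.
|ΔTm| = |65.9 − 67.6| = 1.7°C, ≤ 3.8°C.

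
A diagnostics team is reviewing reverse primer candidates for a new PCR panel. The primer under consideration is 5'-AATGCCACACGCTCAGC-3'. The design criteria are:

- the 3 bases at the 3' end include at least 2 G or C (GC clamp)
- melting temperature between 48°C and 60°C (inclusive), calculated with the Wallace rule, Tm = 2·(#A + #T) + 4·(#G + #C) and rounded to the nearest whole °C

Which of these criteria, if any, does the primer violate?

Meets all criteria.

Base counts: A=5, T=2, G=3, C=7 (length 17).
GC clamp: 3' end AGC has 2 G/C ✓
Tm: Tm = 2·7 + 4·10 = 54°C ✓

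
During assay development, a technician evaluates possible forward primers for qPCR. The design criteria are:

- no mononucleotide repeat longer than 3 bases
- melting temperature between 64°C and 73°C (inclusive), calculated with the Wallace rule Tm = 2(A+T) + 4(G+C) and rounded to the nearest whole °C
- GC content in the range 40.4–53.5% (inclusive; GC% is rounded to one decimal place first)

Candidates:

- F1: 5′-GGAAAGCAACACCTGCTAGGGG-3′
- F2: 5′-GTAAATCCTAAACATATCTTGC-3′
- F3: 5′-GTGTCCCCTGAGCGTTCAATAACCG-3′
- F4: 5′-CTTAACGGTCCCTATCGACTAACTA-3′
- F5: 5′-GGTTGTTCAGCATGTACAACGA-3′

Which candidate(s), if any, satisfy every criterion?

F4 and F5.

F1 (22 nt, A=7 T=2 G=8 C=5): longest run = 4, exceeds 3 ✗; Tm = 2·9 + 4·13 = 70°C ✓; GC 13/22 = 59.1%, outside 40.4–53.5% ✗ — fails.
F2 (22 nt, A=8 T=7 G=2 C=5): longest run = 3 ✓; Tm = 2·15 + 4·7 = 58°C, outside 64–73°C ✗; GC 7/22 = 31.8%, outside 40.4–53.5% ✗ — fails.
F3 (25 nt, A=5 T=6 G=6 C=8): longest run = 4, exceeds 3 ✗; Tm = 2·11 + 4·14 = 78°C, outside 64–73°C ✗; GC 14/25 = 56.0%, outside 40.4–53.5% ✗ — fails.
F4 (25 nt, A=7 T=7 G=3 C=8): longest run = 3 ✓; Tm = 2·14 + 4·11 = 72°C ✓; GC 11/25 = 44.0% ✓ — passes.
F5 (22 nt, A=6 T=6 G=6 C=4): longest run = 2 ✓; Tm = 2·12 + 4·10 = 64°C ✓; GC 10/22 = 45.5% ✓ — passes.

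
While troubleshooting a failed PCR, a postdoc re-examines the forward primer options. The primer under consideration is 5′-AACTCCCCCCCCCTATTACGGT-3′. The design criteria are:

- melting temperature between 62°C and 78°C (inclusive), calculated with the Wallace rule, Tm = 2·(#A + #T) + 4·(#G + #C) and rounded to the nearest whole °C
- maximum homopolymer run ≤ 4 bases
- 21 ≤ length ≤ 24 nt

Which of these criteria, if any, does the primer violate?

Fails: homopolymer run.

Base counts: A=4, T=5, G=2, C=11 (length 22).
Tm: Tm = 2·9 + 4·13 = 70°C ✓
homopolymer run: longest run = 9, exceeds 4 ✗
length: length 22 ✓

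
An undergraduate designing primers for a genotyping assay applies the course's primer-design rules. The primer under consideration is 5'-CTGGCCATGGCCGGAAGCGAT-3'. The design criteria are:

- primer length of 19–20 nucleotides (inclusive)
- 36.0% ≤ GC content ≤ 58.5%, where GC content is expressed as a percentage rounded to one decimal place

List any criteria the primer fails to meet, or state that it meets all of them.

Base counts: A=4, T=3, G=8, C=6 (length 21).
length: length 21, outside 19–20 ✗
GC content: GC 14/21 = 66.7%, outside 36.0–58.5% ✗

Fails: length, GC content.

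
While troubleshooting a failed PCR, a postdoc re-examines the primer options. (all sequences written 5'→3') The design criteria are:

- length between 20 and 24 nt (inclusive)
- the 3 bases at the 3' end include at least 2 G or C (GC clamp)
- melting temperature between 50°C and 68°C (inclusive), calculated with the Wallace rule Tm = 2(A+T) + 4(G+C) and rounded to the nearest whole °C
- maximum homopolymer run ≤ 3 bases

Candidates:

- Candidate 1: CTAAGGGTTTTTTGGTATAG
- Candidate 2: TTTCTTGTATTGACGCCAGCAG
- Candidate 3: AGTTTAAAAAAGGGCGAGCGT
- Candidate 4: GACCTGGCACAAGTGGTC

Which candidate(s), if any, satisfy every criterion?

Candidate 1 (20 nt, A=4 T=9 G=6 C=1): length 20 ✓; 3' end TAG has 1 G/C, need ≥2 ✗; Tm = 2·13 + 4·7 = 54°C ✓; longest run = 6, exceeds 3 ✗ — fails.
Candidate 2 (22 nt, A=4 T=8 G=5 C=5): length 22 ✓; 3' end CAG has 2 G/C ✓; Tm = 2·12 + 4·10 = 64°C ✓; longest run = 3 ✓ — passes.
Candidate 3 (21 nt, A=8 T=4 G=7 C=2): length 21 ✓; 3' end CGT has 2 G/C ✓; Tm = 2·12 + 4·9 = 60°C ✓; longest run = 6, exceeds 3 ✗ — fails.
Candidate 4 (18 nt, A=4 T=3 G=6 C=5): length 18, outside 20–24 ✗; 3' end GTC has 2 G/C ✓; Tm = 2·7 + 4·11 = 58°C ✓; longest run = 2 ✓ — fails.

Candidate 2 only.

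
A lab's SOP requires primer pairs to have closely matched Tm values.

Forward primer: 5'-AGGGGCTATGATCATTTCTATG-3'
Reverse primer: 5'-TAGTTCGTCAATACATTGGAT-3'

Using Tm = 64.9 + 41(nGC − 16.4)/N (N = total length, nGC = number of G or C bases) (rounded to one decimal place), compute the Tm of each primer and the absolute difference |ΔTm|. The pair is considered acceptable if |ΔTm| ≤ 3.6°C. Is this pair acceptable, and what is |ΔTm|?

Forward: G+C = 9, N = 22 → Tm = 64.9 + 41·(9 − 16.4)/22 = 51.1°C.
Reverse: G+C = 7, N = 21 → Tm = 64.9 + 41·(7 − 16.4)/21 = 46.5°C.
|ΔTm| = |51.1 − 46.5| = 4.6°C, > 3.6°C.

|ΔTm| = 4.6°C; the pair is not acceptable.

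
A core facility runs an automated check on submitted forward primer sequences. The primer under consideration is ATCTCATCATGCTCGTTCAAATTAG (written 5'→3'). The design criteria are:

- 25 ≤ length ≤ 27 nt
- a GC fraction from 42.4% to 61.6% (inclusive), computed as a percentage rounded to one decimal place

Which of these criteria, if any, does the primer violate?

Fails: GC content.

Base counts: A=7, T=9, G=3, C=6 (length 25).
length: length 25 ✓
GC content: GC 9/25 = 36.0%, outside 42.4–61.6% ✗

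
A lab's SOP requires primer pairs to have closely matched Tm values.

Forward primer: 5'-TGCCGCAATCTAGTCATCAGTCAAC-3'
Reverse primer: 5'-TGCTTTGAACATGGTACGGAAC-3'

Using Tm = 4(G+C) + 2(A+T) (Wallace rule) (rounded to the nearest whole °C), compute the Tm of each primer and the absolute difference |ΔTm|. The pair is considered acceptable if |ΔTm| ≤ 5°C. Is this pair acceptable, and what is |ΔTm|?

|ΔTm| = 10°C; the pair is not acceptable.

Forward: A=7 T=6 G=4 C=8 → Tm = 2·13 + 4·12 = 74°C.
Reverse: A=6 T=6 G=6 C=4 → Tm = 2·12 + 4·10 = 64°C.
|ΔTm| = |74 − 64| = 10°C, > 5°C.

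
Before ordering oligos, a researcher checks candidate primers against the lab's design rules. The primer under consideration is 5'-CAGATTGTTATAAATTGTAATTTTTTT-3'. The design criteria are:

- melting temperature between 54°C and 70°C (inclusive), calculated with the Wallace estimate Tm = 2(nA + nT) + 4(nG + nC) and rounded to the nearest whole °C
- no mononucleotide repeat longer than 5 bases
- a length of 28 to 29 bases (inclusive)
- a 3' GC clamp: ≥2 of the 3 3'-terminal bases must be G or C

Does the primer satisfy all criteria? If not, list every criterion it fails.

Fails: homopolymer run, length, GC clamp.

Base counts: A=8, T=15, G=3, C=1 (length 27).
Tm: Tm = 2·23 + 4·4 = 62°C ✓
homopolymer run: longest run = 7, exceeds 5 ✗
length: length 27, outside 28–29 ✗
GC clamp: 3' end TTT has 0 G/C, need ≥2 ✗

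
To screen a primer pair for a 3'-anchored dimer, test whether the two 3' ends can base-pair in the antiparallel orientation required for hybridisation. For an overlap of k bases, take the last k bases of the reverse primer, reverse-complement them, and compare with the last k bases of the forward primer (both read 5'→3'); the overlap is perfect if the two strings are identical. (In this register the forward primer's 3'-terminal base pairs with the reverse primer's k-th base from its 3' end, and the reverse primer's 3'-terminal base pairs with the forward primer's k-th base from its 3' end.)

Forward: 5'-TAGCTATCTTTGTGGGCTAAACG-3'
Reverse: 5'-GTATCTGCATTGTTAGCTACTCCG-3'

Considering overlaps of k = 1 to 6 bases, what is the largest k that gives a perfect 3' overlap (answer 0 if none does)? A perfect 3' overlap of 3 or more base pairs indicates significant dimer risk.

Last 6 bases (5'→3') — forward …TAAACG, reverse …ACTCCG.
Reverse complement of the reverse primer's last 6 bases: CGGAGT; its first k bases are the reverse complement of the reverse primer's last k bases, so a perfect k-base overlap needs the forward primer's last k bases to equal them.
Comparing (forward last k vs required): k=1: G vs C ✗; k=2: CG vs CG ✓; k=3: ACG vs CGG ✗; k=4: AACG vs CGGA ✗; k=5: AAACG vs CGGAG ✗; k=6: TAAACG vs CGGAGT ✗.
Only k = 2 is perfect, so the longest perfect 3' overlap is 2.

Longest perfect overlap: 2 complementary base pairs; below the dimer-risk threshold (threshold 3).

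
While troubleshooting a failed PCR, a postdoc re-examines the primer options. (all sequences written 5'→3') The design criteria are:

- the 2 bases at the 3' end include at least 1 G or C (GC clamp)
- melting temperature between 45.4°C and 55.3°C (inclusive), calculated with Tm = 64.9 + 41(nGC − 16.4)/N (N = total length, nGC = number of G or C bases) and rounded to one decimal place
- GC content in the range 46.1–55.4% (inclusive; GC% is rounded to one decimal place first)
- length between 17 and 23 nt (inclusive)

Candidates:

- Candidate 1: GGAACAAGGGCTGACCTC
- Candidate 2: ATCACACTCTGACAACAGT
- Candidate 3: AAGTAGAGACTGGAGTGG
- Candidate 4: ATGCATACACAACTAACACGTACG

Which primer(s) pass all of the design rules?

Candidate 1 (18 nt, A=5 T=2 G=6 C=5): 3' end TC has 1 G/C ✓; Tm = 64.9 + 41·(11 − 16.4)/18 = 52.6°C ✓; GC 11/18 = 61.1%, outside 46.1–55.4% ✗; length 18 ✓ — fails.
Candidate 2 (19 nt, A=7 T=4 G=2 C=6): 3' end GT has 1 G/C ✓; Tm = 64.9 + 41·(8 − 16.4)/19 = 46.8°C ✓; GC 8/19 = 42.1%, outside 46.1–55.4% ✗; length 19 ✓ — fails.
Candidate 3 (18 nt, A=6 T=3 G=8 C=1): 3' end GG has 2 G/C ✓; Tm = 64.9 + 41·(9 − 16.4)/18 = 48.0°C ✓; GC 9/18 = 50.0% ✓; length 18 ✓ — passes.
Candidate 4 (24 nt, A=10 T=4 G=3 C=7): 3' end CG has 2 G/C ✓; Tm = 64.9 + 41·(10 − 16.4)/24 = 54.0°C ✓; GC 10/24 = 41.7%, outside 46.1–55.4% ✗; length 24, outside 17–23 ✗ — fails.

Candidate 3 only.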